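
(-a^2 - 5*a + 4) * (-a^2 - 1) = a^4 + 5*a^3 - 3*a^2 + 5*a - 4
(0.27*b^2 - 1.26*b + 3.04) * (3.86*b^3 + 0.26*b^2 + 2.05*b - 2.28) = 1.0422*b^5 - 4.7934*b^4 + 11.9603*b^3 - 2.4082*b^2 + 9.1048*b - 6.9312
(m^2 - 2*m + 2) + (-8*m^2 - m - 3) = -7*m^2 - 3*m - 1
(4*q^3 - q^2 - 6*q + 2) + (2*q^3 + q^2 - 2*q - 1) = 6*q^3 - 8*q + 1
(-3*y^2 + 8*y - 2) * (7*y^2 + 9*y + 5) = -21*y^4 + 29*y^3 + 43*y^2 + 22*y - 10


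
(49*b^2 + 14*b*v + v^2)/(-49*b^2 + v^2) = (7*b + v)/(-7*b + v)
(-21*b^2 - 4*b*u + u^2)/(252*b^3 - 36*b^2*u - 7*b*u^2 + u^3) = (3*b + u)/(-36*b^2 + u^2)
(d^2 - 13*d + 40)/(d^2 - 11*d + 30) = (d - 8)/(d - 6)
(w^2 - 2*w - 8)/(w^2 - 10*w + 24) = (w + 2)/(w - 6)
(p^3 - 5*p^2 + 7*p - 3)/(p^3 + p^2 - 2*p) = (p^2 - 4*p + 3)/(p*(p + 2))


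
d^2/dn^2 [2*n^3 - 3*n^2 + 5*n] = 12*n - 6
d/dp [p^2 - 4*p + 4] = 2*p - 4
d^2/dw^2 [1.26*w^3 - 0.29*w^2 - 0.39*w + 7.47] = 7.56*w - 0.58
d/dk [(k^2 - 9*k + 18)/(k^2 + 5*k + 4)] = 14*(k^2 - 2*k - 9)/(k^4 + 10*k^3 + 33*k^2 + 40*k + 16)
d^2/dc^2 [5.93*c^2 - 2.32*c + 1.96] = 11.8600000000000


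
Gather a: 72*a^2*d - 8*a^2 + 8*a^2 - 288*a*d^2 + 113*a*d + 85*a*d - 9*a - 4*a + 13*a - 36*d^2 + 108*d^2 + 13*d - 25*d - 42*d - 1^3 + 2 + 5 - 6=72*a^2*d + a*(-288*d^2 + 198*d) + 72*d^2 - 54*d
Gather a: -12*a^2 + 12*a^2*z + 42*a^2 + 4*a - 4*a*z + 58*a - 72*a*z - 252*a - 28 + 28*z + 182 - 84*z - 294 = a^2*(12*z + 30) + a*(-76*z - 190) - 56*z - 140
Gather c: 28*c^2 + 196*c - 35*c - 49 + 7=28*c^2 + 161*c - 42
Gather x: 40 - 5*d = 40 - 5*d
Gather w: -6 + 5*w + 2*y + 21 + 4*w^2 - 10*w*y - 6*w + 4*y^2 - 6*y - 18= 4*w^2 + w*(-10*y - 1) + 4*y^2 - 4*y - 3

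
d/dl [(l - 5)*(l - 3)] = 2*l - 8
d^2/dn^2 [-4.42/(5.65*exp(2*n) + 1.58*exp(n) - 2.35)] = (-4.42*(11.3*exp(n) + 1.58)*(22.6*exp(n) + 3.16)*exp(n) + (99.892*exp(n) + 6.9836)*(5.65*exp(2*n) + 1.58*exp(n) - 2.35))*exp(n)/(5.65*exp(2*n) + 1.58*exp(n) - 2.35)^3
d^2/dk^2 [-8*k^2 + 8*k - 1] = -16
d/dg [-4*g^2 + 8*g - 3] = 8 - 8*g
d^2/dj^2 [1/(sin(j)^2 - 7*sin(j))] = (-4*sin(j) + 21 - 43/sin(j) - 42/sin(j)^2 + 98/sin(j)^3)/(sin(j) - 7)^3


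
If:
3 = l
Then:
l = 3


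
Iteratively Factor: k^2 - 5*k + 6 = (k - 2)*(k - 3)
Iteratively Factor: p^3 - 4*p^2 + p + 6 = (p - 2)*(p^2 - 2*p - 3) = (p - 3)*(p - 2)*(p + 1)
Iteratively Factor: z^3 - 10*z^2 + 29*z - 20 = (z - 4)*(z^2 - 6*z + 5) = (z - 5)*(z - 4)*(z - 1)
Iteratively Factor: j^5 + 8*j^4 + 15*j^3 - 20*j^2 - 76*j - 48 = (j + 1)*(j^4 + 7*j^3 + 8*j^2 - 28*j - 48) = (j - 2)*(j + 1)*(j^3 + 9*j^2 + 26*j + 24) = (j - 2)*(j + 1)*(j + 3)*(j^2 + 6*j + 8) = (j - 2)*(j + 1)*(j + 2)*(j + 3)*(j + 4)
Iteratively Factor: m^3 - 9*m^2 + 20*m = (m)*(m^2 - 9*m + 20) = m*(m - 5)*(m - 4)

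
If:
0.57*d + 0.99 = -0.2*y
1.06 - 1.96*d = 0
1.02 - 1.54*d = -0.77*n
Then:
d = 0.54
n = -0.24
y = -6.49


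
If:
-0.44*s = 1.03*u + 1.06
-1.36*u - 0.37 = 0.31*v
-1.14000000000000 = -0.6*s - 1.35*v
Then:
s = -1.07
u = -0.57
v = 1.32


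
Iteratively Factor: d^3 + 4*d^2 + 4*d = (d + 2)*(d^2 + 2*d) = (d + 2)^2*(d)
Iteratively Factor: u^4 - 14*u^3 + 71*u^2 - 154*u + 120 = (u - 3)*(u^3 - 11*u^2 + 38*u - 40) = (u - 3)*(u - 2)*(u^2 - 9*u + 20) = (u - 4)*(u - 3)*(u - 2)*(u - 5)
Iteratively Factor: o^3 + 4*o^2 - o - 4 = (o + 1)*(o^2 + 3*o - 4) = (o + 1)*(o + 4)*(o - 1)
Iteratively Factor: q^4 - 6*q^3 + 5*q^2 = (q)*(q^3 - 6*q^2 + 5*q) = q^2*(q^2 - 6*q + 5) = q^2*(q - 1)*(q - 5)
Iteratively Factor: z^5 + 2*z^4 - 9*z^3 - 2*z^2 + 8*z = (z - 1)*(z^4 + 3*z^3 - 6*z^2 - 8*z) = z*(z - 1)*(z^3 + 3*z^2 - 6*z - 8) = z*(z - 2)*(z - 1)*(z^2 + 5*z + 4) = z*(z - 2)*(z - 1)*(z + 1)*(z + 4)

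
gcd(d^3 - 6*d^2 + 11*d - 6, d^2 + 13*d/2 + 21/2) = 1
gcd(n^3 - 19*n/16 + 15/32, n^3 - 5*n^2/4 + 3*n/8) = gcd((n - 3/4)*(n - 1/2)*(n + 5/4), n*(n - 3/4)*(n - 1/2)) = n^2 - 5*n/4 + 3/8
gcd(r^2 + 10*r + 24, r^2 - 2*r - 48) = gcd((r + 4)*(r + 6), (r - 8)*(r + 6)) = r + 6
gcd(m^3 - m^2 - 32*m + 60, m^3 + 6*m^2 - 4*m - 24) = m^2 + 4*m - 12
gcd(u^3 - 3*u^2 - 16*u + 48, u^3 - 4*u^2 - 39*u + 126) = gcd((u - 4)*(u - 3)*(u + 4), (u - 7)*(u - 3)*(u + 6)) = u - 3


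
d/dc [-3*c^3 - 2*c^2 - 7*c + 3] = -9*c^2 - 4*c - 7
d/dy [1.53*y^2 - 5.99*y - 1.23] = 3.06*y - 5.99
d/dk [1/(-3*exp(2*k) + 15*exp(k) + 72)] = (2*exp(k) - 5)*exp(k)/(3*(-exp(2*k) + 5*exp(k) + 24)^2)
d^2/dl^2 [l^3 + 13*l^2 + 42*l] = 6*l + 26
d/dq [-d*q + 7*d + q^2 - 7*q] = -d + 2*q - 7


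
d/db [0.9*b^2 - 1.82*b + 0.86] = 1.8*b - 1.82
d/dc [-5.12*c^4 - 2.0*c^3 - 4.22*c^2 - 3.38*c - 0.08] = -20.48*c^3 - 6.0*c^2 - 8.44*c - 3.38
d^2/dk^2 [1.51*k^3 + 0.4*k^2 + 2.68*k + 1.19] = 9.06*k + 0.8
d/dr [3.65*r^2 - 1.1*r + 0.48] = 7.3*r - 1.1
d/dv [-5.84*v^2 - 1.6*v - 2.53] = -11.68*v - 1.6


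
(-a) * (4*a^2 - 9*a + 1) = -4*a^3 + 9*a^2 - a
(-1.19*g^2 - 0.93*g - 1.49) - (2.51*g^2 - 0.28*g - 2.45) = -3.7*g^2 - 0.65*g + 0.96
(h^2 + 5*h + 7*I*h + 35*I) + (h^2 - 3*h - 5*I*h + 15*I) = 2*h^2 + 2*h + 2*I*h + 50*I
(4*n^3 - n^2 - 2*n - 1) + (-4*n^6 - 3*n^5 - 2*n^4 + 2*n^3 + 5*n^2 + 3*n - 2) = -4*n^6 - 3*n^5 - 2*n^4 + 6*n^3 + 4*n^2 + n - 3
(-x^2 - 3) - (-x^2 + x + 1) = -x - 4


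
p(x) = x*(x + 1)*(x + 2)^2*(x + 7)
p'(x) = x*(x + 1)*(x + 2)^2 + x*(x + 1)*(x + 7)*(2*x + 4) + x*(x + 2)^2*(x + 7) + (x + 1)*(x + 2)^2*(x + 7) = 5*x^4 + 48*x^3 + 129*x^2 + 120*x + 28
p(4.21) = 9482.19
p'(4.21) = 7972.01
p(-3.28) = 45.58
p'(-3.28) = -92.85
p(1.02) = 150.71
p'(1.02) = 340.96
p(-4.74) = 300.79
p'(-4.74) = -230.34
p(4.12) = 8785.67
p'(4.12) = 7509.61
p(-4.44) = 232.79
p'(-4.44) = -219.98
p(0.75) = 76.92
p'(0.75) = 212.39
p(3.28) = 4023.26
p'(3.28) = 4081.95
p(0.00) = 0.00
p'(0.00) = 28.00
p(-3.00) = 24.00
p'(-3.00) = -62.00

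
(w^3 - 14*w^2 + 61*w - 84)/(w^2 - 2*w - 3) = (w^2 - 11*w + 28)/(w + 1)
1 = 1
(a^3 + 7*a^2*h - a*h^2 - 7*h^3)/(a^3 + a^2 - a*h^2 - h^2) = (a + 7*h)/(a + 1)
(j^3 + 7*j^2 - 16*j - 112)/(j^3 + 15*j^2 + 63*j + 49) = (j^2 - 16)/(j^2 + 8*j + 7)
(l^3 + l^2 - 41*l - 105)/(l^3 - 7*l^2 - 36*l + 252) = (l^2 + 8*l + 15)/(l^2 - 36)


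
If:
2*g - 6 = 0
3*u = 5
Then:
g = 3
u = 5/3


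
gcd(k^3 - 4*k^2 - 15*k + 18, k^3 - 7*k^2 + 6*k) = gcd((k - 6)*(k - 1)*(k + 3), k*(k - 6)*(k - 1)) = k^2 - 7*k + 6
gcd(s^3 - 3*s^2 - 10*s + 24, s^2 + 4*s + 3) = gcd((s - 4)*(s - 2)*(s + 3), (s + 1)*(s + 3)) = s + 3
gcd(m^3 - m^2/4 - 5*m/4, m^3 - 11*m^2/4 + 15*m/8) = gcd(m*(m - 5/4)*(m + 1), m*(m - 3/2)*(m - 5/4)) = m^2 - 5*m/4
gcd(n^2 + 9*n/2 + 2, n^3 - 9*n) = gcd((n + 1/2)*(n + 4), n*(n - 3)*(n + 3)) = 1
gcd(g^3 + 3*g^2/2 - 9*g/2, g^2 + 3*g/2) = g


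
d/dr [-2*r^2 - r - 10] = -4*r - 1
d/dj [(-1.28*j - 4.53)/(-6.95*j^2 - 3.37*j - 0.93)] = (8.896*j^2 + 4.3136*j - (1.28*j + 4.53)*(13.9*j + 3.37) + 1.1904)/(6.95*j^2 + 3.37*j + 0.93)^2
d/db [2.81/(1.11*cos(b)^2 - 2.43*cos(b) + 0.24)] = (6.2382*cos(b) - 6.8283)*sin(b)/(1.11*cos(b)^2 - 2.43*cos(b) + 0.24)^2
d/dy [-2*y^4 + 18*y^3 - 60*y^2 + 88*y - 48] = -8*y^3 + 54*y^2 - 120*y + 88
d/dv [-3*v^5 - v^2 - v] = -15*v^4 - 2*v - 1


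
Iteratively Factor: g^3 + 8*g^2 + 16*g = (g + 4)*(g^2 + 4*g) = (g + 4)^2*(g)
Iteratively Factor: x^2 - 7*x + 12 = (x - 3)*(x - 4)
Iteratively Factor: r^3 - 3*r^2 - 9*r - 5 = (r + 1)*(r^2 - 4*r - 5) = (r - 5)*(r + 1)*(r + 1)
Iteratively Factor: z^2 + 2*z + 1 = (z + 1)*(z + 1)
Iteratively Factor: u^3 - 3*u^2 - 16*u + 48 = (u + 4)*(u^2 - 7*u + 12) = (u - 3)*(u + 4)*(u - 4)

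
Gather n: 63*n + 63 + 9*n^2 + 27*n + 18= 9*n^2 + 90*n + 81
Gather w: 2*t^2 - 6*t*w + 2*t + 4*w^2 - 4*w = 2*t^2 + 2*t + 4*w^2 + w*(-6*t - 4)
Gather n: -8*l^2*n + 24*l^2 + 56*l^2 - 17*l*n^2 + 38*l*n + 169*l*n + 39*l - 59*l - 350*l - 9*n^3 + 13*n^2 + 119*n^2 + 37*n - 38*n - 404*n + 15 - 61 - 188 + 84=80*l^2 - 370*l - 9*n^3 + n^2*(132 - 17*l) + n*(-8*l^2 + 207*l - 405) - 150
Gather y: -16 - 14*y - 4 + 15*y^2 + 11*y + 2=15*y^2 - 3*y - 18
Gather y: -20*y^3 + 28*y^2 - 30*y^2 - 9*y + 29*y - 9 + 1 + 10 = -20*y^3 - 2*y^2 + 20*y + 2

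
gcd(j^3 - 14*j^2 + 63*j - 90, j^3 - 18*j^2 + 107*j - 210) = j^2 - 11*j + 30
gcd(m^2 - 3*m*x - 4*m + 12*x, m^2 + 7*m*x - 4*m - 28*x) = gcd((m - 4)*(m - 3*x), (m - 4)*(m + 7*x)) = m - 4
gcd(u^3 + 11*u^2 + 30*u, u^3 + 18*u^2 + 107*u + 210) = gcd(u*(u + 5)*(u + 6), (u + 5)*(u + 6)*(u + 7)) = u^2 + 11*u + 30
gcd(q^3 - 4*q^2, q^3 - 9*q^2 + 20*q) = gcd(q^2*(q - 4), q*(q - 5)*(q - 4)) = q^2 - 4*q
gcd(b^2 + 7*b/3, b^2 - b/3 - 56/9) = b + 7/3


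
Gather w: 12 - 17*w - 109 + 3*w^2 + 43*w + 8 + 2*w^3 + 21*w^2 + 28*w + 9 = 2*w^3 + 24*w^2 + 54*w - 80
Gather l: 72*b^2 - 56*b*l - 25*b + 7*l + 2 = 72*b^2 - 25*b + l*(7 - 56*b) + 2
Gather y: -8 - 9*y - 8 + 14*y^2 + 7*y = 14*y^2 - 2*y - 16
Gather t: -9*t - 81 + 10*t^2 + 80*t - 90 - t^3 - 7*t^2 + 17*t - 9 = -t^3 + 3*t^2 + 88*t - 180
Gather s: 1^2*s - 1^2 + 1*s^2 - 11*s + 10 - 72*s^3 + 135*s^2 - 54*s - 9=-72*s^3 + 136*s^2 - 64*s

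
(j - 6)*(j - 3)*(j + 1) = j^3 - 8*j^2 + 9*j + 18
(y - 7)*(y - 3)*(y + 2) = y^3 - 8*y^2 + y + 42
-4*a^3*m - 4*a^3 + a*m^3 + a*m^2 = (-2*a + m)*(2*a + m)*(a*m + a)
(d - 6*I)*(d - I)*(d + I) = d^3 - 6*I*d^2 + d - 6*I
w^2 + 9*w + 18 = (w + 3)*(w + 6)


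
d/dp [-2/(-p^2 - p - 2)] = 2*(-2*p - 1)/(p^2 + p + 2)^2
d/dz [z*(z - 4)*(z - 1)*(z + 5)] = 4*z^3 - 42*z + 20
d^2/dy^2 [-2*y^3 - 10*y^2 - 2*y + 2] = -12*y - 20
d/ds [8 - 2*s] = -2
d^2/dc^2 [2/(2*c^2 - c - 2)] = 4*(4*c^2 - 2*c - (4*c - 1)^2 - 4)/(-2*c^2 + c + 2)^3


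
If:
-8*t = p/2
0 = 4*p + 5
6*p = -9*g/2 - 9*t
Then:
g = 145/96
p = -5/4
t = 5/64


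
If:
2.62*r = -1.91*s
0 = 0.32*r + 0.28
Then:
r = -0.88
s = 1.20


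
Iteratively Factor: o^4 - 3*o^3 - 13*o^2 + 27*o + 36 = (o + 3)*(o^3 - 6*o^2 + 5*o + 12) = (o - 3)*(o + 3)*(o^2 - 3*o - 4) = (o - 4)*(o - 3)*(o + 3)*(o + 1)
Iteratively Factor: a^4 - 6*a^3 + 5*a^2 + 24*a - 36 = (a - 3)*(a^3 - 3*a^2 - 4*a + 12) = (a - 3)*(a + 2)*(a^2 - 5*a + 6) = (a - 3)^2*(a + 2)*(a - 2)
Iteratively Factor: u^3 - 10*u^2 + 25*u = (u)*(u^2 - 10*u + 25) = u*(u - 5)*(u - 5)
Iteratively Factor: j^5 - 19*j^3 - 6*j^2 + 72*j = (j + 3)*(j^4 - 3*j^3 - 10*j^2 + 24*j) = (j - 2)*(j + 3)*(j^3 - j^2 - 12*j) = (j - 4)*(j - 2)*(j + 3)*(j^2 + 3*j) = j*(j - 4)*(j - 2)*(j + 3)*(j + 3)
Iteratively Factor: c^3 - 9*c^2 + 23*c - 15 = (c - 5)*(c^2 - 4*c + 3) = (c - 5)*(c - 1)*(c - 3)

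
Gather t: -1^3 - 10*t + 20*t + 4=10*t + 3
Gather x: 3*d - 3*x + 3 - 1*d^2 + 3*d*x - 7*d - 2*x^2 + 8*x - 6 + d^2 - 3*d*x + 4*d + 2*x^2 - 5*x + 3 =0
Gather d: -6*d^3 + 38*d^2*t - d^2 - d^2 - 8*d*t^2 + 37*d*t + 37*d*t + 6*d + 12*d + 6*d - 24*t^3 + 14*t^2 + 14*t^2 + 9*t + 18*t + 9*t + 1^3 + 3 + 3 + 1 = -6*d^3 + d^2*(38*t - 2) + d*(-8*t^2 + 74*t + 24) - 24*t^3 + 28*t^2 + 36*t + 8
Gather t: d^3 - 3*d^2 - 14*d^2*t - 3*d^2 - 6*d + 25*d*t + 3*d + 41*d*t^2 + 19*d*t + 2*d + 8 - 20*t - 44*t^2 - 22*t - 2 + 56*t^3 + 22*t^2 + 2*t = d^3 - 6*d^2 - d + 56*t^3 + t^2*(41*d - 22) + t*(-14*d^2 + 44*d - 40) + 6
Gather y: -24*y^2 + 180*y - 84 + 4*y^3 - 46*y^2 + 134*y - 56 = 4*y^3 - 70*y^2 + 314*y - 140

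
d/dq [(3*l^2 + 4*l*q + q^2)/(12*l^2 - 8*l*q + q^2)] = 6*l*(12*l^2 + 3*l*q - 2*q^2)/(144*l^4 - 192*l^3*q + 88*l^2*q^2 - 16*l*q^3 + q^4)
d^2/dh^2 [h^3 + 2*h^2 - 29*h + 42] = 6*h + 4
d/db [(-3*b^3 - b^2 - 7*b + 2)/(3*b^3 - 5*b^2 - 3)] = (18*b^4 + 42*b^3 - 26*b^2 + 26*b + 21)/(9*b^6 - 30*b^5 + 25*b^4 - 18*b^3 + 30*b^2 + 9)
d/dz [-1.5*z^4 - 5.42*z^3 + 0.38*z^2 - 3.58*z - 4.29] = -6.0*z^3 - 16.26*z^2 + 0.76*z - 3.58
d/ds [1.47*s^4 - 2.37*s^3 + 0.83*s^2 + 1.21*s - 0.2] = 5.88*s^3 - 7.11*s^2 + 1.66*s + 1.21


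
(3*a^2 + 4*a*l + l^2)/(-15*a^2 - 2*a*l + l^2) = (-a - l)/(5*a - l)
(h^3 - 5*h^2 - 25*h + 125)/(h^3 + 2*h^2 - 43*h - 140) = (h^2 - 10*h + 25)/(h^2 - 3*h - 28)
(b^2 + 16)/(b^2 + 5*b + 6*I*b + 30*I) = (b^2 + 16)/(b^2 + b*(5 + 6*I) + 30*I)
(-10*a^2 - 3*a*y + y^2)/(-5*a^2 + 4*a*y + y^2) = (-10*a^2 - 3*a*y + y^2)/(-5*a^2 + 4*a*y + y^2)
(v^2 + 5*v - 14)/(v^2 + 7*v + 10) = (v^2 + 5*v - 14)/(v^2 + 7*v + 10)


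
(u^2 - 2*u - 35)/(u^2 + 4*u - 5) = (u - 7)/(u - 1)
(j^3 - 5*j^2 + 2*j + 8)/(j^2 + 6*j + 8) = (j^3 - 5*j^2 + 2*j + 8)/(j^2 + 6*j + 8)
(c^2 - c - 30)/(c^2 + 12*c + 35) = (c - 6)/(c + 7)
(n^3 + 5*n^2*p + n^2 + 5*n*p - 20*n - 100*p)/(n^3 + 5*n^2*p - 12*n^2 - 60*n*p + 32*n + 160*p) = (n + 5)/(n - 8)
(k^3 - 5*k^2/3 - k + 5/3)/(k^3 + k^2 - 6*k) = (k^3 - 5*k^2/3 - k + 5/3)/(k*(k^2 + k - 6))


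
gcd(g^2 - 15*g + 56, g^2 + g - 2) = 1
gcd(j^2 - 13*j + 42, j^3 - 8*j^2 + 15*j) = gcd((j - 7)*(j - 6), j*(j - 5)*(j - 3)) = 1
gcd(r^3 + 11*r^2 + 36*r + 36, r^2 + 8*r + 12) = r^2 + 8*r + 12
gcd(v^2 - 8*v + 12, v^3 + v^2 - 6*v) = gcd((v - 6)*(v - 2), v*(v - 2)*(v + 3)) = v - 2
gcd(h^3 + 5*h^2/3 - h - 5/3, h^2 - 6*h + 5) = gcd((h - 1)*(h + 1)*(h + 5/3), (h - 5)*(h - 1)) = h - 1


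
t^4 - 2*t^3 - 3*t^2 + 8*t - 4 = (t - 2)*(t - 1)^2*(t + 2)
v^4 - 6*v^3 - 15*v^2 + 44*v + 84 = (v - 7)*(v - 3)*(v + 2)^2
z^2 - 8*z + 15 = (z - 5)*(z - 3)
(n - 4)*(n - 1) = n^2 - 5*n + 4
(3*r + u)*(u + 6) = 3*r*u + 18*r + u^2 + 6*u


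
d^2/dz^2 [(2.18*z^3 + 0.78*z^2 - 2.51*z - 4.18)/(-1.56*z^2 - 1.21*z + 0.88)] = (2.1316282072803e-14*z^4 + 2.792444*z^3 + 68.537568*z^2 + 57.886224*z + 27.853716)/(3.796416*z^6 + 8.833968*z^5 + 0.427283999999998*z^4 - 8.194967*z^3 - 0.241032*z^2 + 2.811072*z - 0.681472)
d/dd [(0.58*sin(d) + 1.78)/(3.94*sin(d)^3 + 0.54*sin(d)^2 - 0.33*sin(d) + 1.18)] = (-4.5704*sin(d)^3 - 21.3528*sin(d)^2 - 1.9224*sin(d) + 1.2718)*cos(d)/(15.5236*sin(d)^6 + 4.2552*sin(d)^5 - 2.3088*sin(d)^4 + 8.942*sin(d)^3 + 1.3833*sin(d)^2 - 0.7788*sin(d) + 1.3924)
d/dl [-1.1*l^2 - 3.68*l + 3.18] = -2.2*l - 3.68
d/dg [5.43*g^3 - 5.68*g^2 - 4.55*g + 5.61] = 16.29*g^2 - 11.36*g - 4.55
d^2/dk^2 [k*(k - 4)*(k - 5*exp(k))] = -5*k^2*exp(k) + 6*k + 30*exp(k) - 8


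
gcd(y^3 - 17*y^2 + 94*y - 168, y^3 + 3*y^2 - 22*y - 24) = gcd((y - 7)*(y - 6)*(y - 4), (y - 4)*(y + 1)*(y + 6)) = y - 4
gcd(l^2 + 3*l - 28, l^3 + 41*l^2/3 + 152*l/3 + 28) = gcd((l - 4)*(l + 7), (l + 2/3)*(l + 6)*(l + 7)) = l + 7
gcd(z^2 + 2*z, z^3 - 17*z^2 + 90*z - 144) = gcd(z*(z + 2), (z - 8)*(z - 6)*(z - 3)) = 1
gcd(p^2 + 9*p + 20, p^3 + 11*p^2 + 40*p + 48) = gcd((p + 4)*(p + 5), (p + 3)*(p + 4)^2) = p + 4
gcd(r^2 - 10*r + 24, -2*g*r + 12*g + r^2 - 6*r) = r - 6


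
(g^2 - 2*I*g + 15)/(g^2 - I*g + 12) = (g - 5*I)/(g - 4*I)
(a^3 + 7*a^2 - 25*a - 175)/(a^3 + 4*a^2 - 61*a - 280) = (a - 5)/(a - 8)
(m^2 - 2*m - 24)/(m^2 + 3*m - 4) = (m - 6)/(m - 1)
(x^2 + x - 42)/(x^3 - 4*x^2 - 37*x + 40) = (x^2 + x - 42)/(x^3 - 4*x^2 - 37*x + 40)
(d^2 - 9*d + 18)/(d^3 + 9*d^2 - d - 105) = (d - 6)/(d^2 + 12*d + 35)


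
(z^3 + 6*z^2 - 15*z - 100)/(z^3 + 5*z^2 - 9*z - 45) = (z^2 + z - 20)/(z^2 - 9)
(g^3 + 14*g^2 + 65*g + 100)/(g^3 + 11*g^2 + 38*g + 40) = (g + 5)/(g + 2)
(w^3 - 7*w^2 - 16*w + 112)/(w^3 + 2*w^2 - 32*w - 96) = (w^2 - 11*w + 28)/(w^2 - 2*w - 24)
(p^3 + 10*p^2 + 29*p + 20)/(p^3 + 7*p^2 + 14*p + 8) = (p + 5)/(p + 2)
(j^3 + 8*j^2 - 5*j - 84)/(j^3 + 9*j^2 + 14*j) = (j^2 + j - 12)/(j*(j + 2))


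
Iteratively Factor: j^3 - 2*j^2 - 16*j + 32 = (j + 4)*(j^2 - 6*j + 8) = (j - 4)*(j + 4)*(j - 2)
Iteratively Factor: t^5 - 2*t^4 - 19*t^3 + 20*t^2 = (t - 1)*(t^4 - t^3 - 20*t^2) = (t - 5)*(t - 1)*(t^3 + 4*t^2) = (t - 5)*(t - 1)*(t + 4)*(t^2) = t*(t - 5)*(t - 1)*(t + 4)*(t)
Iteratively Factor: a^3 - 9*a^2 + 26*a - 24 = (a - 2)*(a^2 - 7*a + 12) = (a - 3)*(a - 2)*(a - 4)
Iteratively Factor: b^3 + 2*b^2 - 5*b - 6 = (b - 2)*(b^2 + 4*b + 3) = (b - 2)*(b + 1)*(b + 3)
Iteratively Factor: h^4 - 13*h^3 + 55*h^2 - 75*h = (h - 5)*(h^3 - 8*h^2 + 15*h) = h*(h - 5)*(h^2 - 8*h + 15) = h*(h - 5)*(h - 3)*(h - 5)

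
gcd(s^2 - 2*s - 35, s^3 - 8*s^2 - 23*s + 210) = s^2 - 2*s - 35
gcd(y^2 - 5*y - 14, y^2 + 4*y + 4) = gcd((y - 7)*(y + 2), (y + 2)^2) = y + 2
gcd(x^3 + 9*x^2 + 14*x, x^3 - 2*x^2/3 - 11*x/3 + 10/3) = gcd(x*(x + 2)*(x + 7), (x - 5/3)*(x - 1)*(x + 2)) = x + 2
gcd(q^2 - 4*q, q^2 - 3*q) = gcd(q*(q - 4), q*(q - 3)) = q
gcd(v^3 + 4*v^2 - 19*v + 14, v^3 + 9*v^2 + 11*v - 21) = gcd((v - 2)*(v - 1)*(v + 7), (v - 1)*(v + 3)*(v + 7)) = v^2 + 6*v - 7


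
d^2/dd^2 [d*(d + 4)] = 2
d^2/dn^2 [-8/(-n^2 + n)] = 16*(-n*(n - 1) + (2*n - 1)^2)/(n^3*(n - 1)^3)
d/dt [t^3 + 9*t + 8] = 3*t^2 + 9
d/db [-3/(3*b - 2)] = 9/(3*b - 2)^2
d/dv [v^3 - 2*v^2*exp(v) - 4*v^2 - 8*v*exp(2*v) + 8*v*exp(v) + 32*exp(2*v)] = -2*v^2*exp(v) + 3*v^2 - 16*v*exp(2*v) + 4*v*exp(v) - 8*v + 56*exp(2*v) + 8*exp(v)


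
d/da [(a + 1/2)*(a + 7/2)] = 2*a + 4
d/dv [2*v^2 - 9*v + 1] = 4*v - 9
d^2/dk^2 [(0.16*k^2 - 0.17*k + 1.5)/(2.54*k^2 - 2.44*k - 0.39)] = (-0.210311999999998*k^3 + 59.015376*k^2 - 56.788812*k + 21.204816)/(16.387064*k^6 - 47.225712*k^5 + 37.81806*k^4 - 0.0244000000000018*k^3 - 5.80671*k^2 - 1.113372*k - 0.059319)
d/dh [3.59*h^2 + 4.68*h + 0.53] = 7.18*h + 4.68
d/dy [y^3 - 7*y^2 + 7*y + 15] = 3*y^2 - 14*y + 7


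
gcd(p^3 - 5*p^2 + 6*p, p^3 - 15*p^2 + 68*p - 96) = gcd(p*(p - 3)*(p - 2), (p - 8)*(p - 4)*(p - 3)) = p - 3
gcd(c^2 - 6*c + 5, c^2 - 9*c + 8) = c - 1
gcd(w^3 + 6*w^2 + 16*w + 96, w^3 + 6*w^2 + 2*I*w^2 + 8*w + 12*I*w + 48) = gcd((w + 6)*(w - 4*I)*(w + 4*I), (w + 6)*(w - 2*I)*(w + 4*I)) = w^2 + w*(6 + 4*I) + 24*I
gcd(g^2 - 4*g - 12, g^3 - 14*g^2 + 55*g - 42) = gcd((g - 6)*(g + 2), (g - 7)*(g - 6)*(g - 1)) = g - 6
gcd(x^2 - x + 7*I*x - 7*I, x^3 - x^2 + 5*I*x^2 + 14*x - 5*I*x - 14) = x^2 + x*(-1 + 7*I) - 7*I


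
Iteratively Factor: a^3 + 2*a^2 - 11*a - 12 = (a - 3)*(a^2 + 5*a + 4) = (a - 3)*(a + 1)*(a + 4)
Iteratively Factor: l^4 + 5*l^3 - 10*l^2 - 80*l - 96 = (l - 4)*(l^3 + 9*l^2 + 26*l + 24) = (l - 4)*(l + 2)*(l^2 + 7*l + 12) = (l - 4)*(l + 2)*(l + 3)*(l + 4)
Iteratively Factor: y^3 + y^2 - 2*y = (y)*(y^2 + y - 2) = y*(y + 2)*(y - 1)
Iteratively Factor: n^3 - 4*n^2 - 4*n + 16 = (n + 2)*(n^2 - 6*n + 8) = (n - 2)*(n + 2)*(n - 4)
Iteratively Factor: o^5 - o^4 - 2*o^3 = (o)*(o^4 - o^3 - 2*o^2) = o^2*(o^3 - o^2 - 2*o) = o^2*(o - 2)*(o^2 + o) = o^3*(o - 2)*(o + 1)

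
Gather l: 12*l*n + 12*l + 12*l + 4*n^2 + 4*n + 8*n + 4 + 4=l*(12*n + 24) + 4*n^2 + 12*n + 8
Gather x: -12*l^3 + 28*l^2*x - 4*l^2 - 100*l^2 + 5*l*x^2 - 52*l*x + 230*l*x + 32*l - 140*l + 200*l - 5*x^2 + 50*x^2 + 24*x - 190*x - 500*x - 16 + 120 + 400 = -12*l^3 - 104*l^2 + 92*l + x^2*(5*l + 45) + x*(28*l^2 + 178*l - 666) + 504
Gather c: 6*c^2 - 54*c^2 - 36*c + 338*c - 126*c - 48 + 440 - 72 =-48*c^2 + 176*c + 320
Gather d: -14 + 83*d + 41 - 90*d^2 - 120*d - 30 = -90*d^2 - 37*d - 3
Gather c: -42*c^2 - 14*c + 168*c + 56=-42*c^2 + 154*c + 56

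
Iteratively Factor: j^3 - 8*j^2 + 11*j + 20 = (j + 1)*(j^2 - 9*j + 20) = (j - 4)*(j + 1)*(j - 5)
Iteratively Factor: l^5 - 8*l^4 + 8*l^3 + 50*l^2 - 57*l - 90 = (l - 3)*(l^4 - 5*l^3 - 7*l^2 + 29*l + 30) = (l - 5)*(l - 3)*(l^3 - 7*l - 6) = (l - 5)*(l - 3)*(l + 1)*(l^2 - l - 6) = (l - 5)*(l - 3)*(l + 1)*(l + 2)*(l - 3)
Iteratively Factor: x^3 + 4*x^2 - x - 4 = (x - 1)*(x^2 + 5*x + 4) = (x - 1)*(x + 4)*(x + 1)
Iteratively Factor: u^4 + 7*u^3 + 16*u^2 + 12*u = (u)*(u^3 + 7*u^2 + 16*u + 12) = u*(u + 2)*(u^2 + 5*u + 6) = u*(u + 2)^2*(u + 3)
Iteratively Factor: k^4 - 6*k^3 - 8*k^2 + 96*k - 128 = (k - 4)*(k^3 - 2*k^2 - 16*k + 32) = (k - 4)*(k + 4)*(k^2 - 6*k + 8) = (k - 4)^2*(k + 4)*(k - 2)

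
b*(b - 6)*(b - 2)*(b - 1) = b^4 - 9*b^3 + 20*b^2 - 12*b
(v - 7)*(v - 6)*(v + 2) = v^3 - 11*v^2 + 16*v + 84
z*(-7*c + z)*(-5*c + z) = 35*c^2*z - 12*c*z^2 + z^3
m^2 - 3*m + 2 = (m - 2)*(m - 1)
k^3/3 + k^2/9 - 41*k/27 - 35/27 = (k/3 + 1/3)*(k - 7/3)*(k + 5/3)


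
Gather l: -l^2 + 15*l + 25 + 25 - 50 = -l^2 + 15*l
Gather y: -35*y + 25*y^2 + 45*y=25*y^2 + 10*y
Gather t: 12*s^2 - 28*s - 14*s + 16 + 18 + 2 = 12*s^2 - 42*s + 36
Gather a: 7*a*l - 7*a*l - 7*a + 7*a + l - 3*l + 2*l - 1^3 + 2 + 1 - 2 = 0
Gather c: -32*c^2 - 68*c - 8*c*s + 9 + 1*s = -32*c^2 + c*(-8*s - 68) + s + 9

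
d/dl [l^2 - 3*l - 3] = 2*l - 3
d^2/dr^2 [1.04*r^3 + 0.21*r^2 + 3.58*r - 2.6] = 6.24*r + 0.42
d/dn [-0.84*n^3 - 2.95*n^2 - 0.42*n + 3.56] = -2.52*n^2 - 5.9*n - 0.42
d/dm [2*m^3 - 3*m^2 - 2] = 6*m*(m - 1)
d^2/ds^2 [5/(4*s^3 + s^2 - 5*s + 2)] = 10*(-(12*s + 1)*(4*s^3 + s^2 - 5*s + 2) + (12*s^2 + 2*s - 5)^2)/(4*s^3 + s^2 - 5*s + 2)^3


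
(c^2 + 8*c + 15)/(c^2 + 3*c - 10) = (c + 3)/(c - 2)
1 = 1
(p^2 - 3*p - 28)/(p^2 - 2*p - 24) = (p - 7)/(p - 6)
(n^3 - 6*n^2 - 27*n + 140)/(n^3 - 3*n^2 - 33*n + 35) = (n - 4)/(n - 1)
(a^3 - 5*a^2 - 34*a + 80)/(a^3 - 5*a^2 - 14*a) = (-a^3 + 5*a^2 + 34*a - 80)/(a*(-a^2 + 5*a + 14))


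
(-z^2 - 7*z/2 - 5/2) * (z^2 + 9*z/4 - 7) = -z^4 - 23*z^3/4 - 27*z^2/8 + 151*z/8 + 35/2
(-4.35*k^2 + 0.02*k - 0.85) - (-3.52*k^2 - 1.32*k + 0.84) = -0.83*k^2 + 1.34*k - 1.69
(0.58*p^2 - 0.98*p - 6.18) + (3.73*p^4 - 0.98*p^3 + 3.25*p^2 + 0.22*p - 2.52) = 3.73*p^4 - 0.98*p^3 + 3.83*p^2 - 0.76*p - 8.7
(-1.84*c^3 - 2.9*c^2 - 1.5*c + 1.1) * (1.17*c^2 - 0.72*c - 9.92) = -2.1528*c^5 - 2.0682*c^4 + 18.5858*c^3 + 31.135*c^2 + 14.088*c - 10.912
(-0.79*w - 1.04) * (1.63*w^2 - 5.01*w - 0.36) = -1.2877*w^3 + 2.2627*w^2 + 5.4948*w + 0.3744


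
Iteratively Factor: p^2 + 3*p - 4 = (p - 1)*(p + 4)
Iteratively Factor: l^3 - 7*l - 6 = (l - 3)*(l^2 + 3*l + 2) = (l - 3)*(l + 2)*(l + 1)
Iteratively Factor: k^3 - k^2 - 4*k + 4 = (k - 2)*(k^2 + k - 2) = (k - 2)*(k + 2)*(k - 1)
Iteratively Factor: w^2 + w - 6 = (w + 3)*(w - 2)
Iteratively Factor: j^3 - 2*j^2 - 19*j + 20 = (j - 5)*(j^2 + 3*j - 4) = (j - 5)*(j + 4)*(j - 1)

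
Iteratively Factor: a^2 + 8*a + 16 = (a + 4)*(a + 4)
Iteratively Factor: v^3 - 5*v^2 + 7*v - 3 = (v - 1)*(v^2 - 4*v + 3) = (v - 3)*(v - 1)*(v - 1)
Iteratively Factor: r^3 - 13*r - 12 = (r + 1)*(r^2 - r - 12) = (r + 1)*(r + 3)*(r - 4)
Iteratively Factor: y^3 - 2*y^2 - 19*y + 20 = (y + 4)*(y^2 - 6*y + 5) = (y - 1)*(y + 4)*(y - 5)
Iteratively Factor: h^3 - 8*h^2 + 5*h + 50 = (h - 5)*(h^2 - 3*h - 10) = (h - 5)*(h + 2)*(h - 5)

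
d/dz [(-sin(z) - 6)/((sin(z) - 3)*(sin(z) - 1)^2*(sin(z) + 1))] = (3*sin(z)^3 + 19*sin(z)^2 - 51*sin(z) - 27)/((sin(z) - 3)^2*(sin(z) - 1)*cos(z)^3)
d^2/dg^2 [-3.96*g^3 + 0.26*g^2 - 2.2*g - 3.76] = 0.52 - 23.76*g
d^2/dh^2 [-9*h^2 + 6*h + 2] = -18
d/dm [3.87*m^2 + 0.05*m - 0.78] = 7.74*m + 0.05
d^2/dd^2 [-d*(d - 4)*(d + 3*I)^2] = -12*d^2 + d*(24 - 36*I) + 18 + 48*I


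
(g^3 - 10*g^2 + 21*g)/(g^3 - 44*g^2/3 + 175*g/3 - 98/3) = 3*g*(g - 3)/(3*g^2 - 23*g + 14)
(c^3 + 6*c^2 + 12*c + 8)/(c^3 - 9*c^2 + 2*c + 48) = (c^2 + 4*c + 4)/(c^2 - 11*c + 24)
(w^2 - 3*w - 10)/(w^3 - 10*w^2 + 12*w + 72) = (w - 5)/(w^2 - 12*w + 36)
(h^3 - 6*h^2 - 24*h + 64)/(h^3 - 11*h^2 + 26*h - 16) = (h + 4)/(h - 1)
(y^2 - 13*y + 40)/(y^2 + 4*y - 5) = (y^2 - 13*y + 40)/(y^2 + 4*y - 5)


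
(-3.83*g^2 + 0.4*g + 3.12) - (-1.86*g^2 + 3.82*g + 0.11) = -1.97*g^2 - 3.42*g + 3.01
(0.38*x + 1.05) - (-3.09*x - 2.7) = 3.47*x + 3.75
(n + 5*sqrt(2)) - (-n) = 2*n + 5*sqrt(2)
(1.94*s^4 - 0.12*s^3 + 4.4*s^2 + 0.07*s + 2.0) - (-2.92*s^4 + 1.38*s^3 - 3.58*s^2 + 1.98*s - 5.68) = 4.86*s^4 - 1.5*s^3 + 7.98*s^2 - 1.91*s + 7.68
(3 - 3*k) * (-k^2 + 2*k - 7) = 3*k^3 - 9*k^2 + 27*k - 21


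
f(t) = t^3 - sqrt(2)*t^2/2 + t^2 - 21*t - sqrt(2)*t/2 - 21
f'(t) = 3*t^2 - sqrt(2)*t + 2*t - 21 - sqrt(2)/2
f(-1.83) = 13.58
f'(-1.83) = -12.73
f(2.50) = -57.81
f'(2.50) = -1.49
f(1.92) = -54.52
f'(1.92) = -9.52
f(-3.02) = 19.68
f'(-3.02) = 3.89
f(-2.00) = 15.59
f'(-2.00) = -10.88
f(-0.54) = -9.35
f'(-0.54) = -21.15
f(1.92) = -54.52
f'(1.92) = -9.52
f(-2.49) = 19.43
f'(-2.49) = -4.57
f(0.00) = -21.00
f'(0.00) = -21.71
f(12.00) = 1488.69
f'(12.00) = 417.32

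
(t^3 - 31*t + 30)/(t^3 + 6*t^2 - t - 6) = (t - 5)/(t + 1)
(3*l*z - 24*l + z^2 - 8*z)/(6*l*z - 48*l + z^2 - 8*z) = (3*l + z)/(6*l + z)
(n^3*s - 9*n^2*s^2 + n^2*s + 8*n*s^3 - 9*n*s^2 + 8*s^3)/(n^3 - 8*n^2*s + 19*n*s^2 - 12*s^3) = s*(n^2 - 8*n*s + n - 8*s)/(n^2 - 7*n*s + 12*s^2)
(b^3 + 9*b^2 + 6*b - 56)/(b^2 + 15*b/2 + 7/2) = 2*(b^2 + 2*b - 8)/(2*b + 1)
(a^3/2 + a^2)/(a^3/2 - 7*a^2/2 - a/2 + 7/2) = a^2*(a + 2)/(a^3 - 7*a^2 - a + 7)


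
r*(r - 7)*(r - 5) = r^3 - 12*r^2 + 35*r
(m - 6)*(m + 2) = m^2 - 4*m - 12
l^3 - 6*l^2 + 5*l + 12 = (l - 4)*(l - 3)*(l + 1)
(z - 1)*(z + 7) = z^2 + 6*z - 7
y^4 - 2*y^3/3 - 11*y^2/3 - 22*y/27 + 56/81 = (y - 7/3)*(y - 1/3)*(y + 2/3)*(y + 4/3)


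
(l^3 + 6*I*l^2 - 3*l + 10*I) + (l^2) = l^3 + l^2 + 6*I*l^2 - 3*l + 10*I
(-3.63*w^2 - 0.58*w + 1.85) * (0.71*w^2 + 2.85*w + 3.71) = -2.5773*w^4 - 10.7573*w^3 - 13.8068*w^2 + 3.1207*w + 6.8635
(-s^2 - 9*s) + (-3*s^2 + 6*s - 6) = -4*s^2 - 3*s - 6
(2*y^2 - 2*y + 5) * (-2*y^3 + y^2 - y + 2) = -4*y^5 + 6*y^4 - 14*y^3 + 11*y^2 - 9*y + 10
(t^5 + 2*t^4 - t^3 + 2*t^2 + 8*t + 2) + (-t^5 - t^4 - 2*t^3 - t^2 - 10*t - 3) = t^4 - 3*t^3 + t^2 - 2*t - 1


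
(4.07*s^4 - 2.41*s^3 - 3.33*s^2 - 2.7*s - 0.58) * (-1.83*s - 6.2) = -7.4481*s^5 - 20.8237*s^4 + 21.0359*s^3 + 25.587*s^2 + 17.8014*s + 3.596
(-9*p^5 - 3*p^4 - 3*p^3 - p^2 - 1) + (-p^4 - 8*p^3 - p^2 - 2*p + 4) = -9*p^5 - 4*p^4 - 11*p^3 - 2*p^2 - 2*p + 3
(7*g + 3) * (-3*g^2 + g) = -21*g^3 - 2*g^2 + 3*g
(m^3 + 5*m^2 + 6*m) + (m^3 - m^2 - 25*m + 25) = 2*m^3 + 4*m^2 - 19*m + 25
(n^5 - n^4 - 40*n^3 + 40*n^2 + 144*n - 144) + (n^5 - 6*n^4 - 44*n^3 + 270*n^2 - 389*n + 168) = 2*n^5 - 7*n^4 - 84*n^3 + 310*n^2 - 245*n + 24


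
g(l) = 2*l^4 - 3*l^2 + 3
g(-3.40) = 235.59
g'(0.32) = -1.66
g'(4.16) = 550.97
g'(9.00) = 5778.00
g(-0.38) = 2.61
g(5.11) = 1288.35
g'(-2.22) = -74.21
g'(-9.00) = -5778.00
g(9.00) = 12882.00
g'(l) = 8*l^3 - 6*l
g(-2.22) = 36.79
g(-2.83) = 107.26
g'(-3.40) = -294.03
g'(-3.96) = -473.03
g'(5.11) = 1036.80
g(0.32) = 2.71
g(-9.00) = 12882.00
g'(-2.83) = -164.34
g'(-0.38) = 1.84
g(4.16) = 550.05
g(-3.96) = 447.78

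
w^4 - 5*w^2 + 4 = (w - 2)*(w - 1)*(w + 1)*(w + 2)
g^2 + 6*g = g*(g + 6)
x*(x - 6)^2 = x^3 - 12*x^2 + 36*x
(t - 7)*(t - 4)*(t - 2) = t^3 - 13*t^2 + 50*t - 56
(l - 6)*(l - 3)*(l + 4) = l^3 - 5*l^2 - 18*l + 72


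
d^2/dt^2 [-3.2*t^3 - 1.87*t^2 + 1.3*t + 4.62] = -19.2*t - 3.74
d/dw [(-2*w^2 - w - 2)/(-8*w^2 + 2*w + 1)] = 3*(-4*w^2 - 12*w + 1)/(64*w^4 - 32*w^3 - 12*w^2 + 4*w + 1)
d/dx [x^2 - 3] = 2*x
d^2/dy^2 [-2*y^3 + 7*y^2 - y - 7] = 14 - 12*y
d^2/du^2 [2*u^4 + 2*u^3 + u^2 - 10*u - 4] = 24*u^2 + 12*u + 2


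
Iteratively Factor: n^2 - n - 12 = (n + 3)*(n - 4)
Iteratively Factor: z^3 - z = (z - 1)*(z^2 + z) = z*(z - 1)*(z + 1)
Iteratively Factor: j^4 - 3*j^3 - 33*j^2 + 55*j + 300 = (j - 5)*(j^3 + 2*j^2 - 23*j - 60) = (j - 5)*(j + 3)*(j^2 - j - 20) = (j - 5)*(j + 3)*(j + 4)*(j - 5)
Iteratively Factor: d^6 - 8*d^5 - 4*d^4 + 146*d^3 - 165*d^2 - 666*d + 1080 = (d + 3)*(d^5 - 11*d^4 + 29*d^3 + 59*d^2 - 342*d + 360) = (d - 3)*(d + 3)*(d^4 - 8*d^3 + 5*d^2 + 74*d - 120) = (d - 3)*(d + 3)^2*(d^3 - 11*d^2 + 38*d - 40) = (d - 4)*(d - 3)*(d + 3)^2*(d^2 - 7*d + 10) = (d - 5)*(d - 4)*(d - 3)*(d + 3)^2*(d - 2)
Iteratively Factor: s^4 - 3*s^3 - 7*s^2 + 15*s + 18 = (s + 1)*(s^3 - 4*s^2 - 3*s + 18) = (s + 1)*(s + 2)*(s^2 - 6*s + 9) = (s - 3)*(s + 1)*(s + 2)*(s - 3)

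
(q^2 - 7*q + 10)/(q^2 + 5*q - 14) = (q - 5)/(q + 7)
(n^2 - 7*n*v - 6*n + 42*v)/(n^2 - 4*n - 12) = (n - 7*v)/(n + 2)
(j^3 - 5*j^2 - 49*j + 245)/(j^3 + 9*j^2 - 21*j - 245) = (j - 7)/(j + 7)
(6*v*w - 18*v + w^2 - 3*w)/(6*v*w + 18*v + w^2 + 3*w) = (w - 3)/(w + 3)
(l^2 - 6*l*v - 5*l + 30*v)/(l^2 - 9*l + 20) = (l - 6*v)/(l - 4)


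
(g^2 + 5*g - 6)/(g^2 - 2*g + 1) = (g + 6)/(g - 1)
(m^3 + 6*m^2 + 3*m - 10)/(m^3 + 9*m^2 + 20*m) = (m^2 + m - 2)/(m*(m + 4))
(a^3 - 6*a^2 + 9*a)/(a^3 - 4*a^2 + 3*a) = (a - 3)/(a - 1)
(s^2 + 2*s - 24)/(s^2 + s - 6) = (s^2 + 2*s - 24)/(s^2 + s - 6)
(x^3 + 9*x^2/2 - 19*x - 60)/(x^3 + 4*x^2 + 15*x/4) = 2*(x^2 + 2*x - 24)/(x*(2*x + 3))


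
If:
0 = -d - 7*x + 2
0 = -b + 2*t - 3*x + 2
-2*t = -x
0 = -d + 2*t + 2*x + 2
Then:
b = 2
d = 2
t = 0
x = 0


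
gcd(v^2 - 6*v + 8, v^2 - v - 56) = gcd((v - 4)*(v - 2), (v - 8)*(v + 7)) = 1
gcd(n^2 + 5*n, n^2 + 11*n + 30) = n + 5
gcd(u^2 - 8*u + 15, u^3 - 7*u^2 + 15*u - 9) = u - 3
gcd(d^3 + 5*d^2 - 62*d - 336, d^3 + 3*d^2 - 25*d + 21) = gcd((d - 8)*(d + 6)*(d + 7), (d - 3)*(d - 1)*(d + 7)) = d + 7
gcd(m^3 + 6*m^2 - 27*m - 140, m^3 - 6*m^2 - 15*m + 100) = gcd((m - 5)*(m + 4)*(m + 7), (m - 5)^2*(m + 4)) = m^2 - m - 20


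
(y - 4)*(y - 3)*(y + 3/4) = y^3 - 25*y^2/4 + 27*y/4 + 9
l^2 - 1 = (l - 1)*(l + 1)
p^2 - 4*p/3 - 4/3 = (p - 2)*(p + 2/3)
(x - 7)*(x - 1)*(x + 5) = x^3 - 3*x^2 - 33*x + 35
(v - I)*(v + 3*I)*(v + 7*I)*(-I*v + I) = -I*v^4 + 9*v^3 + I*v^3 - 9*v^2 + 11*I*v^2 + 21*v - 11*I*v - 21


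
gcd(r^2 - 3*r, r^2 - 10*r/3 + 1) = r - 3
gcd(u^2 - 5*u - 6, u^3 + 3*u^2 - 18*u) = 1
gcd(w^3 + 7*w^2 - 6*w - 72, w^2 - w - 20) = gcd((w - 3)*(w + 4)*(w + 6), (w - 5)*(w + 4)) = w + 4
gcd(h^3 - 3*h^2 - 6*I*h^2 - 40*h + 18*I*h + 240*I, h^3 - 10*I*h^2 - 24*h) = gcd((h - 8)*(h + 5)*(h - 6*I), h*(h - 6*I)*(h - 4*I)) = h - 6*I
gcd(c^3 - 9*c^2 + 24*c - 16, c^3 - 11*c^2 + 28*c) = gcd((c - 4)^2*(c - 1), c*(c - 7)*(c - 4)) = c - 4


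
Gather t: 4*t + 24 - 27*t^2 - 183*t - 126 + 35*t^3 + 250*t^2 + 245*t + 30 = 35*t^3 + 223*t^2 + 66*t - 72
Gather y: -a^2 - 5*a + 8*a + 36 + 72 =-a^2 + 3*a + 108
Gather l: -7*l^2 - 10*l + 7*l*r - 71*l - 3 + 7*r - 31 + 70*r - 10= -7*l^2 + l*(7*r - 81) + 77*r - 44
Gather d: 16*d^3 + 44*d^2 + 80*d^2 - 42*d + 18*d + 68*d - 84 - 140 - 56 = 16*d^3 + 124*d^2 + 44*d - 280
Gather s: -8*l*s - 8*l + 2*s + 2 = -8*l + s*(2 - 8*l) + 2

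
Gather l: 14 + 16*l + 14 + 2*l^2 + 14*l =2*l^2 + 30*l + 28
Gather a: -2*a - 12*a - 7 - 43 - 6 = -14*a - 56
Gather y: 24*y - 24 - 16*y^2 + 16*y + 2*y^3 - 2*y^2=2*y^3 - 18*y^2 + 40*y - 24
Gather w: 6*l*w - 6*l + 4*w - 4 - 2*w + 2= -6*l + w*(6*l + 2) - 2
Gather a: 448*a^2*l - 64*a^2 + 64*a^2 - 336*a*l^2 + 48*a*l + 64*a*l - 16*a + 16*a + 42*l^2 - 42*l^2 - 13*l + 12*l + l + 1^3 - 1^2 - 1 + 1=448*a^2*l + a*(-336*l^2 + 112*l)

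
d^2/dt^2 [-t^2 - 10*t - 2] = -2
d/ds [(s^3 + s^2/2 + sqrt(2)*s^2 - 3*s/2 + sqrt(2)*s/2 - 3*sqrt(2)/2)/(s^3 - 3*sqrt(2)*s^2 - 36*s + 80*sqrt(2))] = (-4*sqrt(2)*s^4 - s^4/2 - 69*s^3 - sqrt(2)*s^3 - 15*s^2 + 204*sqrt(2)*s^2 + 80*sqrt(2)*s + 302*s - 174*sqrt(2) + 80)/(s^6 - 6*sqrt(2)*s^5 - 54*s^4 + 376*sqrt(2)*s^3 + 336*s^2 - 5760*sqrt(2)*s + 12800)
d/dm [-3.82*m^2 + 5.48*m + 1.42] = 5.48 - 7.64*m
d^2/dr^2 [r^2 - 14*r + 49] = 2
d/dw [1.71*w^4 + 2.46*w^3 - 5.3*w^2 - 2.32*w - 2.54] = 6.84*w^3 + 7.38*w^2 - 10.6*w - 2.32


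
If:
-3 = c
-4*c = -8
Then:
No Solution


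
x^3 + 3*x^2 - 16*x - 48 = (x - 4)*(x + 3)*(x + 4)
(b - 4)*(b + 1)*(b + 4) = b^3 + b^2 - 16*b - 16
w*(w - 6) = w^2 - 6*w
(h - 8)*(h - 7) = h^2 - 15*h + 56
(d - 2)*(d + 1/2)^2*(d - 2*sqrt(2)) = d^4 - 2*sqrt(2)*d^3 - d^3 - 7*d^2/4 + 2*sqrt(2)*d^2 - d/2 + 7*sqrt(2)*d/2 + sqrt(2)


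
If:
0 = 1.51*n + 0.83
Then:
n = -0.55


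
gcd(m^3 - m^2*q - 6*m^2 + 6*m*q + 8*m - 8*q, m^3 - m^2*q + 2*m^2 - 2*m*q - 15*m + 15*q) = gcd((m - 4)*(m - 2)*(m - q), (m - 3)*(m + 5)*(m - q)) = -m + q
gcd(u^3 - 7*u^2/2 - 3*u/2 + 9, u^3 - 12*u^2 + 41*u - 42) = u^2 - 5*u + 6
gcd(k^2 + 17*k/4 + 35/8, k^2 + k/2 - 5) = k + 5/2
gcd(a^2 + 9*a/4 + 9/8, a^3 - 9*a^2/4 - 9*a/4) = a + 3/4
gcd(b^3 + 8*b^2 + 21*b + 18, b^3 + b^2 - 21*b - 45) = b^2 + 6*b + 9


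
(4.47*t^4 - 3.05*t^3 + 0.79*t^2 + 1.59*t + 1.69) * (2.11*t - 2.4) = 9.4317*t^5 - 17.1635*t^4 + 8.9869*t^3 + 1.4589*t^2 - 0.2501*t - 4.056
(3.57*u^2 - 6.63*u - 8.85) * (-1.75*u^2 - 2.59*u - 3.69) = -6.2475*u^4 + 2.3562*u^3 + 19.4859*u^2 + 47.3862*u + 32.6565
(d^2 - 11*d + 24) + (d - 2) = d^2 - 10*d + 22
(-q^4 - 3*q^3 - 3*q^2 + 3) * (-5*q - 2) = 5*q^5 + 17*q^4 + 21*q^3 + 6*q^2 - 15*q - 6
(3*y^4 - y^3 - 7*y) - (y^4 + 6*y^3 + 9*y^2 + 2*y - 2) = 2*y^4 - 7*y^3 - 9*y^2 - 9*y + 2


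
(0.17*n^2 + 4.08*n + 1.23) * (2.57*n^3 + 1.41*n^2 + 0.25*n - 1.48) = 0.4369*n^5 + 10.7253*n^4 + 8.9564*n^3 + 2.5027*n^2 - 5.7309*n - 1.8204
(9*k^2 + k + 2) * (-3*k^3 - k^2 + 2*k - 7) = -27*k^5 - 12*k^4 + 11*k^3 - 63*k^2 - 3*k - 14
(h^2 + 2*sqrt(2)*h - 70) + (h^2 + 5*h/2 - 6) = 2*h^2 + 5*h/2 + 2*sqrt(2)*h - 76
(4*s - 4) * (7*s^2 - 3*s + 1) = 28*s^3 - 40*s^2 + 16*s - 4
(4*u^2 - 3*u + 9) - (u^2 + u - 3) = 3*u^2 - 4*u + 12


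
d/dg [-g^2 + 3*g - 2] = 3 - 2*g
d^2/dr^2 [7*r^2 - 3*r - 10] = 14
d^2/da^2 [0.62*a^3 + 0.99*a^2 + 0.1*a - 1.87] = 3.72*a + 1.98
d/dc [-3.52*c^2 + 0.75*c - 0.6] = 0.75 - 7.04*c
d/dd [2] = 0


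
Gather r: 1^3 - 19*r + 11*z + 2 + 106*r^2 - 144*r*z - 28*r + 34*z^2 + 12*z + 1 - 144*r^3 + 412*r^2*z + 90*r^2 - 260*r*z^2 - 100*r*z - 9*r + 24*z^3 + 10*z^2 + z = -144*r^3 + r^2*(412*z + 196) + r*(-260*z^2 - 244*z - 56) + 24*z^3 + 44*z^2 + 24*z + 4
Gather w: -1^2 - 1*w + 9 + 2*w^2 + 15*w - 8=2*w^2 + 14*w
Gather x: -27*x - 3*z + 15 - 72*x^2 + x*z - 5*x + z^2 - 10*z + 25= -72*x^2 + x*(z - 32) + z^2 - 13*z + 40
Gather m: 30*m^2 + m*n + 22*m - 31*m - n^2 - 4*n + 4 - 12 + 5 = 30*m^2 + m*(n - 9) - n^2 - 4*n - 3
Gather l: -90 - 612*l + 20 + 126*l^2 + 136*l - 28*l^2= 98*l^2 - 476*l - 70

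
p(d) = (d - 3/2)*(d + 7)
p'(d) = 2*d + 11/2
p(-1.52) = -16.55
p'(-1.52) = 2.46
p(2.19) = 6.34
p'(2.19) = 9.88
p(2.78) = 12.52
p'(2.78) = 11.06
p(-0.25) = -11.81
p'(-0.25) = 5.00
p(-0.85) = -14.45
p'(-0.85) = 3.80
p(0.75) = -5.81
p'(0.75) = 7.00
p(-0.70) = -13.86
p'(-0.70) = 4.10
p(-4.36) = -15.47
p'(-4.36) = -3.22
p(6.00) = 58.50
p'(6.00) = 17.50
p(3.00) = 15.00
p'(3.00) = 11.50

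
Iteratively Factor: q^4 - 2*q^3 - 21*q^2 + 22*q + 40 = (q - 2)*(q^3 - 21*q - 20) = (q - 2)*(q + 4)*(q^2 - 4*q - 5) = (q - 2)*(q + 1)*(q + 4)*(q - 5)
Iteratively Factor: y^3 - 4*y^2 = (y - 4)*(y^2) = y*(y - 4)*(y)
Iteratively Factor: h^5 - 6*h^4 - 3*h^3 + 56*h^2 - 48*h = (h + 3)*(h^4 - 9*h^3 + 24*h^2 - 16*h) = (h - 4)*(h + 3)*(h^3 - 5*h^2 + 4*h) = h*(h - 4)*(h + 3)*(h^2 - 5*h + 4) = h*(h - 4)*(h - 1)*(h + 3)*(h - 4)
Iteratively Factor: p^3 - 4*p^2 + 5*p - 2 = (p - 1)*(p^2 - 3*p + 2) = (p - 1)^2*(p - 2)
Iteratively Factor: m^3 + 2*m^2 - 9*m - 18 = (m + 2)*(m^2 - 9) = (m - 3)*(m + 2)*(m + 3)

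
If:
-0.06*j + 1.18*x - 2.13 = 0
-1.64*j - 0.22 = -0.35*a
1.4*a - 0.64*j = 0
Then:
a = -0.07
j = -0.15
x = 1.80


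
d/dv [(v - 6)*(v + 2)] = 2*v - 4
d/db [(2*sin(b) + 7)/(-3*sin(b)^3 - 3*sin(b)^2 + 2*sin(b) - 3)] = (12*sin(b)^3 + 69*sin(b)^2 + 42*sin(b) - 20)*cos(b)/(3*sin(b)^3 + 3*sin(b)^2 - 2*sin(b) + 3)^2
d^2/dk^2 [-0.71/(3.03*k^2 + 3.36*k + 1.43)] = (13.036878*k^2 + 14.456736*k - 0.71*(6.06*k + 3.36)*(12.12*k + 6.72) + 6.152718)/(3.03*k^2 + 3.36*k + 1.43)^3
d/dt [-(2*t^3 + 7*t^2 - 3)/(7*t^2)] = -2/7 - 6/(7*t^3)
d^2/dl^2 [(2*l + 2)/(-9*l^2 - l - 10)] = 4*(-(l + 1)*(18*l + 1)^2 + (27*l + 10)*(9*l^2 + l + 10))/(9*l^2 + l + 10)^3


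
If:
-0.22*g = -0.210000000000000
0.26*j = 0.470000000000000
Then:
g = 0.95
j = 1.81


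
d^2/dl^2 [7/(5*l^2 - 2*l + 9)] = 14*(-25*l^2 + 10*l + 4*(5*l - 1)^2 - 45)/(5*l^2 - 2*l + 9)^3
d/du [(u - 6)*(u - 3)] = 2*u - 9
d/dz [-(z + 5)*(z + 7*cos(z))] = -z + (z + 5)*(7*sin(z) - 1) - 7*cos(z)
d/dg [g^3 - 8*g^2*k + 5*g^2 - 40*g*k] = 3*g^2 - 16*g*k + 10*g - 40*k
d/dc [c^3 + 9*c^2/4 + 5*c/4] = 3*c^2 + 9*c/2 + 5/4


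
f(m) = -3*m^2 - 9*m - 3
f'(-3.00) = 9.00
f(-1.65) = 3.68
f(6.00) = -165.00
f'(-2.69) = 7.14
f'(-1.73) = 1.38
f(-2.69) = -0.50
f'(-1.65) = 0.90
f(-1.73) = 3.59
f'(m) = -6*m - 9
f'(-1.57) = 0.42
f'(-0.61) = -5.34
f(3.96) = -85.68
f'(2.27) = -22.62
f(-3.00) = -3.00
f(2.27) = -38.89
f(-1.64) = 3.69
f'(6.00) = -45.00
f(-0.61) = 1.37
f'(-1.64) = 0.84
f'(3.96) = -32.76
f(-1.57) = 3.74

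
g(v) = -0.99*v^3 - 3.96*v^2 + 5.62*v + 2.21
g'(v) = -2.97*v^2 - 7.92*v + 5.62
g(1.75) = -5.39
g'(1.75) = -17.34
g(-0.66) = -2.94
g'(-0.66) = 9.55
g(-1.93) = -16.27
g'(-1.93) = 9.84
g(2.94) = -40.65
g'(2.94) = -43.34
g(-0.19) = 1.01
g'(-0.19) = 7.02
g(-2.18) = -18.60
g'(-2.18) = 8.77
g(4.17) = -115.00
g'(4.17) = -79.05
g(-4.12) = -18.93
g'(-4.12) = -12.16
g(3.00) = -43.30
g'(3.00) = -44.87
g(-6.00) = 39.77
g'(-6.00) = -53.78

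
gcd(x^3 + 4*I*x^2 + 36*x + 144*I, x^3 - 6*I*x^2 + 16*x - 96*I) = x^2 - 2*I*x + 24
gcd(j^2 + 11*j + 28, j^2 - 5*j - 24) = 1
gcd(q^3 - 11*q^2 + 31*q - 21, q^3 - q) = q - 1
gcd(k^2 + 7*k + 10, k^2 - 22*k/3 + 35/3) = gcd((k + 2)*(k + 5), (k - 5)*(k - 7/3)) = 1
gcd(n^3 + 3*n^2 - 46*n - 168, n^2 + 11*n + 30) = n + 6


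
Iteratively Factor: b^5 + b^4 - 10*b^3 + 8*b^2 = (b + 4)*(b^4 - 3*b^3 + 2*b^2) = b*(b + 4)*(b^3 - 3*b^2 + 2*b) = b^2*(b + 4)*(b^2 - 3*b + 2) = b^2*(b - 1)*(b + 4)*(b - 2)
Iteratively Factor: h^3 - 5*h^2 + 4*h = (h)*(h^2 - 5*h + 4) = h*(h - 4)*(h - 1)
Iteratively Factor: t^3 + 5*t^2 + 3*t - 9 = (t + 3)*(t^2 + 2*t - 3) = (t + 3)^2*(t - 1)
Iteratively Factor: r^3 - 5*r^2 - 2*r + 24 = (r + 2)*(r^2 - 7*r + 12) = (r - 3)*(r + 2)*(r - 4)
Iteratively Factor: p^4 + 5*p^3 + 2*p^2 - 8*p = (p + 2)*(p^3 + 3*p^2 - 4*p) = (p - 1)*(p + 2)*(p^2 + 4*p) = p*(p - 1)*(p + 2)*(p + 4)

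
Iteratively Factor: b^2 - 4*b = (b)*(b - 4)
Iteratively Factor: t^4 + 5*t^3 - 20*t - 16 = (t + 4)*(t^3 + t^2 - 4*t - 4) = (t + 1)*(t + 4)*(t^2 - 4) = (t + 1)*(t + 2)*(t + 4)*(t - 2)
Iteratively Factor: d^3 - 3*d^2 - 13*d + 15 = (d - 5)*(d^2 + 2*d - 3) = (d - 5)*(d - 1)*(d + 3)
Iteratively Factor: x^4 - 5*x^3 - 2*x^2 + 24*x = (x - 4)*(x^3 - x^2 - 6*x) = x*(x - 4)*(x^2 - x - 6) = x*(x - 4)*(x - 3)*(x + 2)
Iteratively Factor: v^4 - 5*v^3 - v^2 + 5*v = (v - 1)*(v^3 - 4*v^2 - 5*v) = (v - 1)*(v + 1)*(v^2 - 5*v) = v*(v - 1)*(v + 1)*(v - 5)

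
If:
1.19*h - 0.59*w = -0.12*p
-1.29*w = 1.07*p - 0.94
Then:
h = 0.617372182517867*w - 0.0885887065106416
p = 0.878504672897196 - 1.20560747663551*w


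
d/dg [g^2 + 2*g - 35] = 2*g + 2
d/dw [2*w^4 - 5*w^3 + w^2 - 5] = w*(8*w^2 - 15*w + 2)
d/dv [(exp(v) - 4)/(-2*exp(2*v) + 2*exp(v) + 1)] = (2*exp(2*v) - 16*exp(v) + 9)*exp(v)/(4*exp(4*v) - 8*exp(3*v) + 4*exp(v) + 1)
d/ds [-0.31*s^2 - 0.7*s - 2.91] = -0.62*s - 0.7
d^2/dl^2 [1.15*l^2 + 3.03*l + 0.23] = 2.30000000000000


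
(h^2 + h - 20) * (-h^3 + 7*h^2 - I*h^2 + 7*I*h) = -h^5 + 6*h^4 - I*h^4 + 27*h^3 + 6*I*h^3 - 140*h^2 + 27*I*h^2 - 140*I*h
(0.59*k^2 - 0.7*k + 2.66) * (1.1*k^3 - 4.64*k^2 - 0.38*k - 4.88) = 0.649*k^5 - 3.5076*k^4 + 5.9498*k^3 - 14.9556*k^2 + 2.4052*k - 12.9808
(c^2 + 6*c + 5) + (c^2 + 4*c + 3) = 2*c^2 + 10*c + 8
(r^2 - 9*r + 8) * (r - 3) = r^3 - 12*r^2 + 35*r - 24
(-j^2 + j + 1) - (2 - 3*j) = -j^2 + 4*j - 1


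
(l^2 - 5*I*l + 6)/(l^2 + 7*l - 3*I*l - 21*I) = (l^2 - 5*I*l + 6)/(l^2 + l*(7 - 3*I) - 21*I)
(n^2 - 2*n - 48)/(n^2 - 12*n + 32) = (n + 6)/(n - 4)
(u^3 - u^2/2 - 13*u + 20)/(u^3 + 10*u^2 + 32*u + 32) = (u^2 - 9*u/2 + 5)/(u^2 + 6*u + 8)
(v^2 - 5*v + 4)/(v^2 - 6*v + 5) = (v - 4)/(v - 5)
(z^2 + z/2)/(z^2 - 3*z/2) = (2*z + 1)/(2*z - 3)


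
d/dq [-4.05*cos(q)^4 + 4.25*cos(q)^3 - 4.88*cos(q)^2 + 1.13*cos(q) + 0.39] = (16.2*cos(q)^3 - 12.75*cos(q)^2 + 9.76*cos(q) - 1.13)*sin(q)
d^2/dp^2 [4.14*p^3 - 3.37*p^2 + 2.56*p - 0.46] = 24.84*p - 6.74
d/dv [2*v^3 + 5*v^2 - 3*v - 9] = 6*v^2 + 10*v - 3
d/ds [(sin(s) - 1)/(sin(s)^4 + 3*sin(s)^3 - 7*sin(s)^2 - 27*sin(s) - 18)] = (-3*sin(s)^4 - 2*sin(s)^3 + 16*sin(s)^2 - 14*sin(s) - 45)*cos(s)/((sin(s) - 3)^2*(sin(s) + 1)^2*(sin(s) + 2)^2*(sin(s) + 3)^2)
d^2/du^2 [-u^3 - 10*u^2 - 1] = -6*u - 20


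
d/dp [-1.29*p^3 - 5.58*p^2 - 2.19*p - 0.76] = -3.87*p^2 - 11.16*p - 2.19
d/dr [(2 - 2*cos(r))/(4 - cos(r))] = 6*sin(r)/(cos(r) - 4)^2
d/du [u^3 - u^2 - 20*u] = 3*u^2 - 2*u - 20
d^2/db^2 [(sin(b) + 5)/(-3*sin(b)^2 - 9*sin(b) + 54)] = (sin(b)^5 + 17*sin(b)^4 + 151*sin(b)^3 + 429*sin(b)^2 + 396*sin(b) - 378)/(3*(sin(b)^2 + 3*sin(b) - 18)^3)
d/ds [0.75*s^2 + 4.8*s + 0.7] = 1.5*s + 4.8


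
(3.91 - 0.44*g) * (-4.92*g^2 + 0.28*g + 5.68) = 2.1648*g^3 - 19.3604*g^2 - 1.4044*g + 22.2088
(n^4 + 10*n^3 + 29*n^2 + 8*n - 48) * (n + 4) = n^5 + 14*n^4 + 69*n^3 + 124*n^2 - 16*n - 192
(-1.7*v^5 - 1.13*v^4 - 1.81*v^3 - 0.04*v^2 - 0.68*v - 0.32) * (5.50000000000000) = -9.35*v^5 - 6.215*v^4 - 9.955*v^3 - 0.22*v^2 - 3.74*v - 1.76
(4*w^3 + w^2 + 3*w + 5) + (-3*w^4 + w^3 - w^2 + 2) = -3*w^4 + 5*w^3 + 3*w + 7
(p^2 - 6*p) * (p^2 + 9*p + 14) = p^4 + 3*p^3 - 40*p^2 - 84*p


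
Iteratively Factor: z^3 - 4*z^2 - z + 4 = (z - 1)*(z^2 - 3*z - 4) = (z - 4)*(z - 1)*(z + 1)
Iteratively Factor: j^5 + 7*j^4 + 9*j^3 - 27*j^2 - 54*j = (j + 3)*(j^4 + 4*j^3 - 3*j^2 - 18*j) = (j + 3)^2*(j^3 + j^2 - 6*j) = (j - 2)*(j + 3)^2*(j^2 + 3*j) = (j - 2)*(j + 3)^3*(j)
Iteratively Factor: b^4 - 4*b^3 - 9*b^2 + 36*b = (b - 3)*(b^3 - b^2 - 12*b) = b*(b - 3)*(b^2 - b - 12) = b*(b - 3)*(b + 3)*(b - 4)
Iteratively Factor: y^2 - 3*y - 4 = (y + 1)*(y - 4)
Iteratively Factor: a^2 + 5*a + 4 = (a + 1)*(a + 4)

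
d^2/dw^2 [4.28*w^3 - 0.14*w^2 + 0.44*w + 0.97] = 25.68*w - 0.28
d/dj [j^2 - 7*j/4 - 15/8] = 2*j - 7/4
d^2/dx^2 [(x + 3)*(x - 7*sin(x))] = (7*x + 21)*sin(x) - 14*cos(x) + 2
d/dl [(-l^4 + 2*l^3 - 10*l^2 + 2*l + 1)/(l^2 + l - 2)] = (-2*l^5 - l^4 + 12*l^3 - 24*l^2 + 38*l - 5)/(l^4 + 2*l^3 - 3*l^2 - 4*l + 4)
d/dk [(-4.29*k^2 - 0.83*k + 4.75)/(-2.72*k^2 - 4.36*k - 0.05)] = (16.4468*k^2 + 26.269*k + 20.7515)/(7.3984*k^4 + 23.7184*k^3 + 19.2816*k^2 + 0.436*k + 0.0025)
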